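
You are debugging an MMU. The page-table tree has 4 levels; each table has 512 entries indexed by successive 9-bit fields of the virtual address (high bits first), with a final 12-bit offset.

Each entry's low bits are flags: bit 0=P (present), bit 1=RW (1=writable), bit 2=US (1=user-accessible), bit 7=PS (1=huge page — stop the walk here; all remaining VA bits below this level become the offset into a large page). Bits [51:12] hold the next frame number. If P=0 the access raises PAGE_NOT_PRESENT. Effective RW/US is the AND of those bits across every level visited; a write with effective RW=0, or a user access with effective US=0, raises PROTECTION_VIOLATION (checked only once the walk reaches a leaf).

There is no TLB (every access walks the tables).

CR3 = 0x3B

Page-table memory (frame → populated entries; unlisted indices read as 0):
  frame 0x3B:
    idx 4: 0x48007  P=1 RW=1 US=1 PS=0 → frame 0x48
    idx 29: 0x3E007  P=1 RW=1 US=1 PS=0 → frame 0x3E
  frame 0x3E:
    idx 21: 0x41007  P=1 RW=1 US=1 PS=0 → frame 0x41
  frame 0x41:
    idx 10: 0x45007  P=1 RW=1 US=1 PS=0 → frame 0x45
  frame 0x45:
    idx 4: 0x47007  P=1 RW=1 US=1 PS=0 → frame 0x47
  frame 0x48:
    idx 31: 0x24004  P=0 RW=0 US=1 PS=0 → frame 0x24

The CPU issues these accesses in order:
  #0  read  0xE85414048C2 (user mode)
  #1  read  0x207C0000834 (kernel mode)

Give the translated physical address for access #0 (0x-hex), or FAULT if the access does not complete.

Walk each access:
#0 VA=0xE85414048C2 (r,user):
  L0 @0x3B[29] → 0x3E007  P=1,RW=1,US=1,PS=0
  L1 @0x3E[21] → 0x41007  P=1,RW=1,US=1,PS=0
  L2 @0x41[10] → 0x45007  P=1,RW=1,US=1,PS=0
  L3 @0x45[4] → 0x47007  P=1,RW=1,US=1,PS=0
  ✓ 0x478C2  — 4 lookups
#1 VA=0x207C0000834 (r,kernel):
  L0 @0x3B[4] → 0x48007  P=1,RW=1,US=1,PS=0
  L1 @0x48[31] → 0x24004  P=0,RW=0,US=1,PS=0
  ✗ PAGE_NOT_PRESENT  [2 reads]

Access #0 PA: 0x478C2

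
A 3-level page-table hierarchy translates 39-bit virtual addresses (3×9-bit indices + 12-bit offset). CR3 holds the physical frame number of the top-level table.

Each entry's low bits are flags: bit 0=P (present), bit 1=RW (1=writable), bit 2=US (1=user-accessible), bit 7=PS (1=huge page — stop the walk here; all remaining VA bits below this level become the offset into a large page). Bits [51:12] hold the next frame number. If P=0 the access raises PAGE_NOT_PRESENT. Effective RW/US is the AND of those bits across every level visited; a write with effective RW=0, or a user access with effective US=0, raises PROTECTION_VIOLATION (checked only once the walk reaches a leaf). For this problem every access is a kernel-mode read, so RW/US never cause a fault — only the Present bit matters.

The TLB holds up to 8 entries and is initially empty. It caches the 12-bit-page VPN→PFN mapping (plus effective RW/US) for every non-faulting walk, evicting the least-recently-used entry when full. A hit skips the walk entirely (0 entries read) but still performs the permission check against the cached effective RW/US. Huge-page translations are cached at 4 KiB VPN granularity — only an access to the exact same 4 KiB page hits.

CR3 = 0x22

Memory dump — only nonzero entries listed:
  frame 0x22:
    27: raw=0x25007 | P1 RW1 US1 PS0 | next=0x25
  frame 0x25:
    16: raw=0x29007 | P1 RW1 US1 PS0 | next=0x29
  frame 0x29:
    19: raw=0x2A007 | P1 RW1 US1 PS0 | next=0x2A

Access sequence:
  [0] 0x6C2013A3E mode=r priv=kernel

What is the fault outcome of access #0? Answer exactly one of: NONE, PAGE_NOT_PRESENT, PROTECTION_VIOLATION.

Per-access translation:
#0 VA=0x6C2013A3E (r,kernel):
  L0: frame=0x22 idx=27 entry=0x25007 [P=1 RW=1 US=1 PS=0]
  L1: frame=0x25 idx=16 entry=0x29007 [P=1 RW=1 US=1 PS=0]
  L2: frame=0x29 idx=19 entry=0x2A007 [P=1 RW=1 US=1 PS=0]
  ✓ 0x2AA3E  — 3 lookups

Access #0 fault: NONE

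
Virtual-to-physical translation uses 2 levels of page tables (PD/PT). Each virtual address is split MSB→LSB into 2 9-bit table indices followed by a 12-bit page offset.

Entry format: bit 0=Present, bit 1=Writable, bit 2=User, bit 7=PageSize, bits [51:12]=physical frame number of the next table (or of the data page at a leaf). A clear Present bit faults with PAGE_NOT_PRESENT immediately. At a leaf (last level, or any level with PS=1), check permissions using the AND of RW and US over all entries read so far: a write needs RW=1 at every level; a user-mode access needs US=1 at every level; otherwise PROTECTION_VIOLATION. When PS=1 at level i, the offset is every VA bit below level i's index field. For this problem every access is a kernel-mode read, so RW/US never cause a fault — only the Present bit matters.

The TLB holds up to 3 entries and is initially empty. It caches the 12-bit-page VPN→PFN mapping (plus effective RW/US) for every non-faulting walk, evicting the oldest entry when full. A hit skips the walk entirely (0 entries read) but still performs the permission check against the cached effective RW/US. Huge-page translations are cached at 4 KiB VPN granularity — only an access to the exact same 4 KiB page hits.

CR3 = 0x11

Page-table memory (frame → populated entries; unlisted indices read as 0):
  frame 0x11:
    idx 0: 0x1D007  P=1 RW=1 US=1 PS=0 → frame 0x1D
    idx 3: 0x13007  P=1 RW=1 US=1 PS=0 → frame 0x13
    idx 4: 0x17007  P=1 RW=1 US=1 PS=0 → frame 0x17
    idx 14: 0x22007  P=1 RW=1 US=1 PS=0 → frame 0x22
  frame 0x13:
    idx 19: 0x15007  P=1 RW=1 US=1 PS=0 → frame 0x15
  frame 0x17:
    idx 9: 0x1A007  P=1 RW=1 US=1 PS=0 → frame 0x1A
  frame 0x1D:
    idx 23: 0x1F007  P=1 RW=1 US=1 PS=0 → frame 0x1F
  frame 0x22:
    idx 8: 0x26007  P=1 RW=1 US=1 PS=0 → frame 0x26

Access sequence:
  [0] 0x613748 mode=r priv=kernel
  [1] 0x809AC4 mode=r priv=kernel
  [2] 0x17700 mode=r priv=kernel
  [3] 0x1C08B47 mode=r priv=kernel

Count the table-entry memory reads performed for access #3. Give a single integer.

Walk each access:
#0 VA=0x613748 (r,kernel):
  L0 @0x11[3] → 0x13007  P=1,RW=1,US=1,PS=0
  L1 @0x13[19] → 0x15007  P=1,RW=1,US=1,PS=0
  → PA=0x15748  (2 entries read)
#1 VA=0x809AC4 (r,kernel):
  L0 @0x11[4] → 0x17007  P=1,RW=1,US=1,PS=0
  L1 @0x17[9] → 0x1A007  P=1,RW=1,US=1,PS=0
  → PA=0x1AAC4  (2 entries read)
#2 VA=0x17700 (r,kernel):
  L0 @0x11[0] → 0x1D007  P=1,RW=1,US=1,PS=0
  L1 @0x1D[23] → 0x1F007  P=1,RW=1,US=1,PS=0
  → PA=0x1F700  (2 entries read)
#3 VA=0x1C08B47 (r,kernel):
  L0 @0x11[14] → 0x22007  P=1,RW=1,US=1,PS=0
  L1 @0x22[8] → 0x26007  P=1,RW=1,US=1,PS=0
  → PA=0x26B47  (2 entries read)

Entries read for #3: 2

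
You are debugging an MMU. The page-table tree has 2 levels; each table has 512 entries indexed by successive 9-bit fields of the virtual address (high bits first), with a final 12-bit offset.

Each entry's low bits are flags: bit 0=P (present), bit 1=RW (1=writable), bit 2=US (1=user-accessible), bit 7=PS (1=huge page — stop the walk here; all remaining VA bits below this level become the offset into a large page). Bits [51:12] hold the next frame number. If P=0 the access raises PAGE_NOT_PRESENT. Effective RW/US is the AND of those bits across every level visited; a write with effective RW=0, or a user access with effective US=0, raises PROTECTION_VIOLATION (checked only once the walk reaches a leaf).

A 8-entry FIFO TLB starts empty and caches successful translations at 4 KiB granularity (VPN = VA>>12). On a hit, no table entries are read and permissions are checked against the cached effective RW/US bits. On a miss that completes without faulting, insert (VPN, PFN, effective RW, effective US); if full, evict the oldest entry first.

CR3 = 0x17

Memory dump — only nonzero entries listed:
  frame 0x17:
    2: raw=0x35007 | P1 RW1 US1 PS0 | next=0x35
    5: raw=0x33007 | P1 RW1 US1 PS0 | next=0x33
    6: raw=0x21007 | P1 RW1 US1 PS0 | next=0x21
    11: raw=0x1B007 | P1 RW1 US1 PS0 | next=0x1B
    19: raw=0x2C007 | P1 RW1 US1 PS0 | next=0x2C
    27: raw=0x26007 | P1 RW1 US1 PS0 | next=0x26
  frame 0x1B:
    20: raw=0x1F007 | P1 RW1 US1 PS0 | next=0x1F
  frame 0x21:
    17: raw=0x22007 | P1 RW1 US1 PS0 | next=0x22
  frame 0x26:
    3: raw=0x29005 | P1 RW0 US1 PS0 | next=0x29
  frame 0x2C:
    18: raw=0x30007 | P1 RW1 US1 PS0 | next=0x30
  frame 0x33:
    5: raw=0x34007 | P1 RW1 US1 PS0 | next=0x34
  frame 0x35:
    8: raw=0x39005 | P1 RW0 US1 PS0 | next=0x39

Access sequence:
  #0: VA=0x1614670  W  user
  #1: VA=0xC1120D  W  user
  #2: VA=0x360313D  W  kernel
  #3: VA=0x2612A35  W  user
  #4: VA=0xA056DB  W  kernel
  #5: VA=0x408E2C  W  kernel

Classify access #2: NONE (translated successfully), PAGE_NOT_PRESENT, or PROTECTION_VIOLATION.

Trace:
#0 VA=0x1614670 (w,user):
  lvl0: tbl 0x17, slot 11 ⇒ 0x1B007 (P1/RW1/US1/PS0)
  lvl1: tbl 0x1B, slot 20 ⇒ 0x1F007 (P1/RW1/US1/PS0)
  ⇒ phys 0x1F670  [2 reads]
#1 VA=0xC1120D (w,user):
  lvl0: tbl 0x17, slot 6 ⇒ 0x21007 (P1/RW1/US1/PS0)
  lvl1: tbl 0x21, slot 17 ⇒ 0x22007 (P1/RW1/US1/PS0)
  ⇒ phys 0x2220D  [2 reads]
#2 VA=0x360313D (w,kernel):
  lvl0: tbl 0x17, slot 27 ⇒ 0x26007 (P1/RW1/US1/PS0)
  lvl1: tbl 0x26, slot 3 ⇒ 0x29005 (P1/RW0/US1/PS0)
  ⇒ fault: PROTECTION_VIOLATION  — 2 lookups
#3 VA=0x2612A35 (w,user):
  lvl0: tbl 0x17, slot 19 ⇒ 0x2C007 (P1/RW1/US1/PS0)
  lvl1: tbl 0x2C, slot 18 ⇒ 0x30007 (P1/RW1/US1/PS0)
  ⇒ phys 0x30A35  [2 reads]
#4 VA=0xA056DB (w,kernel):
  lvl0: tbl 0x17, slot 5 ⇒ 0x33007 (P1/RW1/US1/PS0)
  lvl1: tbl 0x33, slot 5 ⇒ 0x34007 (P1/RW1/US1/PS0)
  ⇒ phys 0x346DB  [2 reads]
#5 VA=0x408E2C (w,kernel):
  lvl0: tbl 0x17, slot 2 ⇒ 0x35007 (P1/RW1/US1/PS0)
  lvl1: tbl 0x35, slot 8 ⇒ 0x39005 (P1/RW0/US1/PS0)
  ⇒ fault: PROTECTION_VIOLATION  — 2 lookups

Access #2 fault: PROTECTION_VIOLATION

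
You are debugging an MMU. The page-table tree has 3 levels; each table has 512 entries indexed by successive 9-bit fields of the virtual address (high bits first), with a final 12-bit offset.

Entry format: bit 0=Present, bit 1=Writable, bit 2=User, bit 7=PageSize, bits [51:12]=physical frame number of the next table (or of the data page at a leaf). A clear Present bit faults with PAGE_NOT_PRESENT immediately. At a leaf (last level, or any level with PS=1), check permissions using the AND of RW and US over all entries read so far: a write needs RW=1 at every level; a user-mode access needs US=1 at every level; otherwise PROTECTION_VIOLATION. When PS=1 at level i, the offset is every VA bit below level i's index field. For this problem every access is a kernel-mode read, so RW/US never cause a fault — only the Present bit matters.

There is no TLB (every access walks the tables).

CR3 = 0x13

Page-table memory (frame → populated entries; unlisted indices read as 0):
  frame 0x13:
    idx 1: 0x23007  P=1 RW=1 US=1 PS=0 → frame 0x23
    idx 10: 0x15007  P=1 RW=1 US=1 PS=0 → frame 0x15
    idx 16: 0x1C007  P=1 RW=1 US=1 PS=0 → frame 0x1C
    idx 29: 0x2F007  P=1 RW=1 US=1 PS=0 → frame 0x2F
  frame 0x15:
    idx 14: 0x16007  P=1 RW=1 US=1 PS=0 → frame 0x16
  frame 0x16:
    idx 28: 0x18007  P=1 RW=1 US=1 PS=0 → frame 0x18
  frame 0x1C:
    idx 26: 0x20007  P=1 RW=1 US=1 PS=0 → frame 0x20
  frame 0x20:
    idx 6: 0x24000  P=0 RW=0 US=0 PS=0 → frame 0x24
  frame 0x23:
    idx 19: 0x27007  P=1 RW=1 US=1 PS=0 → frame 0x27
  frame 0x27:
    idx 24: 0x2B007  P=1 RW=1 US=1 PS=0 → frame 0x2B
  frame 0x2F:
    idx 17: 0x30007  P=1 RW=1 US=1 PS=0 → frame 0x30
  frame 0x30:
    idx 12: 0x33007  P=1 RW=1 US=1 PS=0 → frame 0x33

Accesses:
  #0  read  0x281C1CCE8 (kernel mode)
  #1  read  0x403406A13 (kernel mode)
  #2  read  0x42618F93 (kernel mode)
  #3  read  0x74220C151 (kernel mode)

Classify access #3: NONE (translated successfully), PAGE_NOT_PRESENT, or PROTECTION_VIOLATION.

Trace:
#0 VA=0x281C1CCE8 (r,kernel):
  lvl0: tbl 0x13, slot 10 ⇒ 0x15007 (P1/RW1/US1/PS0)
  lvl1: tbl 0x15, slot 14 ⇒ 0x16007 (P1/RW1/US1/PS0)
  lvl2: tbl 0x16, slot 28 ⇒ 0x18007 (P1/RW1/US1/PS0)
  ⇒ phys 0x18CE8  [3 reads]
#1 VA=0x403406A13 (r,kernel):
  lvl0: tbl 0x13, slot 16 ⇒ 0x1C007 (P1/RW1/US1/PS0)
  lvl1: tbl 0x1C, slot 26 ⇒ 0x20007 (P1/RW1/US1/PS0)
  lvl2: tbl 0x20, slot 6 ⇒ 0x24000 (P0/RW0/US0/PS0)
  → PAGE_NOT_PRESENT  (3 entries read)
#2 VA=0x42618F93 (r,kernel):
  lvl0: tbl 0x13, slot 1 ⇒ 0x23007 (P1/RW1/US1/PS0)
  lvl1: tbl 0x23, slot 19 ⇒ 0x27007 (P1/RW1/US1/PS0)
  lvl2: tbl 0x27, slot 24 ⇒ 0x2B007 (P1/RW1/US1/PS0)
  ⇒ phys 0x2BF93  [3 reads]
#3 VA=0x74220C151 (r,kernel):
  lvl0: tbl 0x13, slot 29 ⇒ 0x2F007 (P1/RW1/US1/PS0)
  lvl1: tbl 0x2F, slot 17 ⇒ 0x30007 (P1/RW1/US1/PS0)
  lvl2: tbl 0x30, slot 12 ⇒ 0x33007 (P1/RW1/US1/PS0)
  ⇒ phys 0x33151  [3 reads]

Access #3 fault: NONE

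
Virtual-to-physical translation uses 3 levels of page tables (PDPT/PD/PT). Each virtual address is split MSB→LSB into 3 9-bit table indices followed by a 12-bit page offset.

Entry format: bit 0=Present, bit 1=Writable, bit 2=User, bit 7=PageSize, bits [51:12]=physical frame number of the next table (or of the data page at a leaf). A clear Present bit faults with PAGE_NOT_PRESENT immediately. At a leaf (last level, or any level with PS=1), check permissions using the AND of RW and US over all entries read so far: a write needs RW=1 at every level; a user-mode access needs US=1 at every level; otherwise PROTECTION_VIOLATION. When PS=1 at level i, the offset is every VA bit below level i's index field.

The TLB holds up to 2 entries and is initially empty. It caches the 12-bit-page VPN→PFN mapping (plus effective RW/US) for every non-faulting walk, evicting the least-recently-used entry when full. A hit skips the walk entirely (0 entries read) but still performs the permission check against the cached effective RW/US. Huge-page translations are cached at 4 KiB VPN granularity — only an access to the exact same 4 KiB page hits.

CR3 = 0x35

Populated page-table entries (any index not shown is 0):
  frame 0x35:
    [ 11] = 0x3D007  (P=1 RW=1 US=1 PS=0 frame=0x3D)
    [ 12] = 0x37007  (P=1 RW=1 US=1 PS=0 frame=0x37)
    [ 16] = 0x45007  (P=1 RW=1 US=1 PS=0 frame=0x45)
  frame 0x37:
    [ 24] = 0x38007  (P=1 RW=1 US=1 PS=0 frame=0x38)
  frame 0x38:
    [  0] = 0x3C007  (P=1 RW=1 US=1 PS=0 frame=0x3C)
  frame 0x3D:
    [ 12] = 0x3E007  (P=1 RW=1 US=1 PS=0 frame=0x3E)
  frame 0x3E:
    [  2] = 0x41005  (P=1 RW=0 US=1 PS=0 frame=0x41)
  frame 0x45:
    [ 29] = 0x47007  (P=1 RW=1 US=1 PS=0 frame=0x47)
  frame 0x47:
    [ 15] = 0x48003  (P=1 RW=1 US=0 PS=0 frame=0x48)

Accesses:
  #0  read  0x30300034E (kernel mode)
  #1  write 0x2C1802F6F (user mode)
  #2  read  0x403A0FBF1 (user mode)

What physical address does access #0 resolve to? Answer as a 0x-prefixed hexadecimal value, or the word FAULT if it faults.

Walk each access:
#0 VA=0x30300034E (r,kernel):
  lvl0: tbl 0x35, slot 12 ⇒ 0x37007 (P1/RW1/US1/PS0)
  lvl1: tbl 0x37, slot 24 ⇒ 0x38007 (P1/RW1/US1/PS0)
  lvl2: tbl 0x38, slot 0 ⇒ 0x3C007 (P1/RW1/US1/PS0)
  → PA=0x3C34E  (3 entries read)
#1 VA=0x2C1802F6F (w,user):
  lvl0: tbl 0x35, slot 11 ⇒ 0x3D007 (P1/RW1/US1/PS0)
  lvl1: tbl 0x3D, slot 12 ⇒ 0x3E007 (P1/RW1/US1/PS0)
  lvl2: tbl 0x3E, slot 2 ⇒ 0x41005 (P1/RW0/US1/PS0)
  ⇒ fault: PROTECTION_VIOLATION  — 3 lookups
#2 VA=0x403A0FBF1 (r,user):
  lvl0: tbl 0x35, slot 16 ⇒ 0x45007 (P1/RW1/US1/PS0)
  lvl1: tbl 0x45, slot 29 ⇒ 0x47007 (P1/RW1/US1/PS0)
  lvl2: tbl 0x47, slot 15 ⇒ 0x48003 (P1/RW1/US0/PS0)
  ⇒ fault: PROTECTION_VIOLATION  — 3 lookups

Access #0 PA: 0x3C34E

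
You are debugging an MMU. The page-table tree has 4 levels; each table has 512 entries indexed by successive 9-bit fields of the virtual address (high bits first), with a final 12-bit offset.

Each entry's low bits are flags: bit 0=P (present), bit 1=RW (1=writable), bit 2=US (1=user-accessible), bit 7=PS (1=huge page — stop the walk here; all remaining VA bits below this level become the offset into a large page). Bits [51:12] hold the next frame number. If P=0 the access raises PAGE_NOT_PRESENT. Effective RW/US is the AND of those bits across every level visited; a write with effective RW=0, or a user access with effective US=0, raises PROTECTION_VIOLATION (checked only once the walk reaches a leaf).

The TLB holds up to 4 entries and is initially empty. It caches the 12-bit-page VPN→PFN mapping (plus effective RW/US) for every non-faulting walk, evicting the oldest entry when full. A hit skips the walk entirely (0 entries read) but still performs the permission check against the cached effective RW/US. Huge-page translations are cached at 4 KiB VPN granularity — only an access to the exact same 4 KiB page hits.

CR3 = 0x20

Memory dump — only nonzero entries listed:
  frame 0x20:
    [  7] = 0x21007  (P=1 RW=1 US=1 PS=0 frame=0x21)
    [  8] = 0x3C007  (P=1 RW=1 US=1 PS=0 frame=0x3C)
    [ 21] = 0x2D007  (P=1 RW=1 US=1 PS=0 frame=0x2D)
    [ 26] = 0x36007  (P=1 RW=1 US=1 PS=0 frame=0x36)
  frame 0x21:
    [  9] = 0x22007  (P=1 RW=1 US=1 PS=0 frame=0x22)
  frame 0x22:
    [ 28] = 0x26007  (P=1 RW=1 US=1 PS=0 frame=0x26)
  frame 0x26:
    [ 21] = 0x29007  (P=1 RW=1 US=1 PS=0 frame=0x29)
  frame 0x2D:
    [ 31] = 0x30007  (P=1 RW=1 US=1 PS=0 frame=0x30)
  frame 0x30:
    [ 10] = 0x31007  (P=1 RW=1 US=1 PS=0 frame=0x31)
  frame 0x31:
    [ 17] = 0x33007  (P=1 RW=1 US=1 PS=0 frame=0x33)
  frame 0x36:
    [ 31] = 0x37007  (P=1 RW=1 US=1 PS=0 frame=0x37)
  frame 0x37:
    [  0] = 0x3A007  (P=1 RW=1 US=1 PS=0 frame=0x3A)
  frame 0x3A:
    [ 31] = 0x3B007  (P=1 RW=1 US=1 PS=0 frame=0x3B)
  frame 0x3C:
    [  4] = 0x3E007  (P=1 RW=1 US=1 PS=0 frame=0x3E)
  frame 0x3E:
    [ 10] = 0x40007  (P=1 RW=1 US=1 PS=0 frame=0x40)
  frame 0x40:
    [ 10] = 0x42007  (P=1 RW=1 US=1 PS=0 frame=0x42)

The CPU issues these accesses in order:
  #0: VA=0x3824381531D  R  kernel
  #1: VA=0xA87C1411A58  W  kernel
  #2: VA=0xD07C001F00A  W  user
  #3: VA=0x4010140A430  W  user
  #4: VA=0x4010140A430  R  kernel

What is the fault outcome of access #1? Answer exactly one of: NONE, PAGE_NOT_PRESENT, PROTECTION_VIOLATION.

Trace:
#0 VA=0x3824381531D (r,kernel):
  L0 @0x20[7] → 0x21007  P=1,RW=1,US=1,PS=0
  L1 @0x21[9] → 0x22007  P=1,RW=1,US=1,PS=0
  L2 @0x22[28] → 0x26007  P=1,RW=1,US=1,PS=0
  L3 @0x26[21] → 0x29007  P=1,RW=1,US=1,PS=0
  → PA=0x2931D  (4 entries read)
#1 VA=0xA87C1411A58 (w,kernel):
  L0 @0x20[21] → 0x2D007  P=1,RW=1,US=1,PS=0
  L1 @0x2D[31] → 0x30007  P=1,RW=1,US=1,PS=0
  L2 @0x30[10] → 0x31007  P=1,RW=1,US=1,PS=0
  L3 @0x31[17] → 0x33007  P=1,RW=1,US=1,PS=0
  → PA=0x33A58  (4 entries read)
#2 VA=0xD07C001F00A (w,user):
  L0 @0x20[26] → 0x36007  P=1,RW=1,US=1,PS=0
  L1 @0x36[31] → 0x37007  P=1,RW=1,US=1,PS=0
  L2 @0x37[0] → 0x3A007  P=1,RW=1,US=1,PS=0
  L3 @0x3A[31] → 0x3B007  P=1,RW=1,US=1,PS=0
  → PA=0x3B00A  (4 entries read)
#3 VA=0x4010140A430 (w,user):
  L0 @0x20[8] → 0x3C007  P=1,RW=1,US=1,PS=0
  L1 @0x3C[4] → 0x3E007  P=1,RW=1,US=1,PS=0
  L2 @0x3E[10] → 0x40007  P=1,RW=1,US=1,PS=0
  L3 @0x40[10] → 0x42007  P=1,RW=1,US=1,PS=0
  → PA=0x42430  (4 entries read)
#4 VA=0x4010140A430 (r,kernel):
  TLB hit vpn=0x4010140A → PA=0x42430

Access #1 fault: NONE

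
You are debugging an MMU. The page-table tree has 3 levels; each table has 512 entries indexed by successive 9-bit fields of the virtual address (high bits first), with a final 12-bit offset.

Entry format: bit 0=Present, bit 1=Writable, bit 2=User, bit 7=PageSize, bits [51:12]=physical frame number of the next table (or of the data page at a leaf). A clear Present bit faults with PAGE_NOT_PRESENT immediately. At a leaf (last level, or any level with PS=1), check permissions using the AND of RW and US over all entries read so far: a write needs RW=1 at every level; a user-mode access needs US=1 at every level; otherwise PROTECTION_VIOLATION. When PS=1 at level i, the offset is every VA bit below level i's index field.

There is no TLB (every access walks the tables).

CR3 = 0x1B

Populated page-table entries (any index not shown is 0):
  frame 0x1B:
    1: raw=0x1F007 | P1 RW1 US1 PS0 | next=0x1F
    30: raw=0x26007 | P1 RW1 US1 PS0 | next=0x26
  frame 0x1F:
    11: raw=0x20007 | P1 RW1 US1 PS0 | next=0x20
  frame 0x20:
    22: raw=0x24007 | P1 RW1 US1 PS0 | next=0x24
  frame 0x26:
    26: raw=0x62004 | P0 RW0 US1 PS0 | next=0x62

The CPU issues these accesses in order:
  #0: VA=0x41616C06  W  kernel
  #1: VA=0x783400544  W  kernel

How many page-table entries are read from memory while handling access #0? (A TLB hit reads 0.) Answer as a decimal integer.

Per-access translation:
#0 VA=0x41616C06 (w,kernel):
  lvl0: tbl 0x1B, slot 1 ⇒ 0x1F007 (P1/RW1/US1/PS0)
  lvl1: tbl 0x1F, slot 11 ⇒ 0x20007 (P1/RW1/US1/PS0)
  lvl2: tbl 0x20, slot 22 ⇒ 0x24007 (P1/RW1/US1/PS0)
  → PA=0x24C06  (3 entries read)
#1 VA=0x783400544 (w,kernel):
  lvl0: tbl 0x1B, slot 30 ⇒ 0x26007 (P1/RW1/US1/PS0)
  lvl1: tbl 0x26, slot 26 ⇒ 0x62004 (P0/RW0/US1/PS0)
  ✗ PAGE_NOT_PRESENT  [2 reads]

Entries read for #0: 3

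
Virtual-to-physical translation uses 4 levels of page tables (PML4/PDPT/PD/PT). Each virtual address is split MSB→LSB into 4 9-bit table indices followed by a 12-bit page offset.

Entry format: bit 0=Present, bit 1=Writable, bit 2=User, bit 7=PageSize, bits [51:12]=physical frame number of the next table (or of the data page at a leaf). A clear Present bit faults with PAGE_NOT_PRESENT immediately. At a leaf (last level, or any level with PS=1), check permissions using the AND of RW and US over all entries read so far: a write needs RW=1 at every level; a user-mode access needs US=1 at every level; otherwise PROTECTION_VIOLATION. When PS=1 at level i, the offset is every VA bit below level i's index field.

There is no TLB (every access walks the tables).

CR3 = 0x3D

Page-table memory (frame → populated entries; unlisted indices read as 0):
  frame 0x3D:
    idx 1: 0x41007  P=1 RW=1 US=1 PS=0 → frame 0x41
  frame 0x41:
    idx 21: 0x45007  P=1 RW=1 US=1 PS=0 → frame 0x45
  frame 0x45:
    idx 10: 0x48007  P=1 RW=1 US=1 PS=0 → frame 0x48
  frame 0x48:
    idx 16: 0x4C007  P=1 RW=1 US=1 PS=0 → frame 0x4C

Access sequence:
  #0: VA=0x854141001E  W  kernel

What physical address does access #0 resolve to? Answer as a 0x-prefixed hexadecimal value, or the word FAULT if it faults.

Trace:
#0 VA=0x854141001E (w,kernel):
  lvl0: tbl 0x3D, slot 1 ⇒ 0x41007 (P1/RW1/US1/PS0)
  lvl1: tbl 0x41, slot 21 ⇒ 0x45007 (P1/RW1/US1/PS0)
  lvl2: tbl 0x45, slot 10 ⇒ 0x48007 (P1/RW1/US1/PS0)
  lvl3: tbl 0x48, slot 16 ⇒ 0x4C007 (P1/RW1/US1/PS0)
  ✓ 0x4C01E  — 4 lookups

Access #0 PA: 0x4C01E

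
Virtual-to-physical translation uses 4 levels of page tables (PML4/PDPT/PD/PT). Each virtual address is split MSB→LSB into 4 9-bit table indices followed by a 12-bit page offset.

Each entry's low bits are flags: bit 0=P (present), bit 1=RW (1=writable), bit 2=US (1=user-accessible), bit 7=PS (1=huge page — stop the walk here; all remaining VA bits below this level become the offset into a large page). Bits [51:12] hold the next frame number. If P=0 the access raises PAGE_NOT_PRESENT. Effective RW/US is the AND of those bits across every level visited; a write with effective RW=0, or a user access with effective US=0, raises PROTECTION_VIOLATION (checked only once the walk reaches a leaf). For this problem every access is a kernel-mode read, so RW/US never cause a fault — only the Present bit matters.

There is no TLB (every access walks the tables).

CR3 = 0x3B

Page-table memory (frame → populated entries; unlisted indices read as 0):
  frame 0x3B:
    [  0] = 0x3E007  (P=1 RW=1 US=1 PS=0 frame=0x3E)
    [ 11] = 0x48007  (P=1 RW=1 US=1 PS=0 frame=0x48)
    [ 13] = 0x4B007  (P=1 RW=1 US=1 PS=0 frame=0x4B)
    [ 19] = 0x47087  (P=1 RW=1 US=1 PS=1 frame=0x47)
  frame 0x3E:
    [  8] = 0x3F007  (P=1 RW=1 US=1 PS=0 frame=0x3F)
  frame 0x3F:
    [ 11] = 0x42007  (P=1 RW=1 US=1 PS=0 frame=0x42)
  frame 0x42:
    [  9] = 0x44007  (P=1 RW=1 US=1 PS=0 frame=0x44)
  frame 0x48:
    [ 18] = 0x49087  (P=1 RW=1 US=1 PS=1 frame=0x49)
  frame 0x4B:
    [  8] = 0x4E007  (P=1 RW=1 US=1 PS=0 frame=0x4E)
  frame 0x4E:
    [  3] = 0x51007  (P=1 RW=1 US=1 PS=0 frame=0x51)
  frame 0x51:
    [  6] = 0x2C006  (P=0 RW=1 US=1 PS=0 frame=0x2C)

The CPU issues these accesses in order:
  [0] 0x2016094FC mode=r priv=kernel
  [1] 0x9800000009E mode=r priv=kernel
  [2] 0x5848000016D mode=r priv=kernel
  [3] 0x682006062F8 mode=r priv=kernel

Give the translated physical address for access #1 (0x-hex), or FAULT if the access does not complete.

Trace:
#0 VA=0x2016094FC (r,kernel):
  L0 @0x3B[0] → 0x3E007  P=1,RW=1,US=1,PS=0
  L1 @0x3E[8] → 0x3F007  P=1,RW=1,US=1,PS=0
  L2 @0x3F[11] → 0x42007  P=1,RW=1,US=1,PS=0
  L3 @0x42[9] → 0x44007  P=1,RW=1,US=1,PS=0
  ✓ 0x444FC  — 4 lookups
#1 VA=0x9800000009E (r,kernel):
  L0 @0x3B[19] → 0x47087  P=1,RW=1,US=1,PS=1
  ✓ 0x4709E (huge @L0)  — 1 lookups
#2 VA=0x5848000016D (r,kernel):
  L0 @0x3B[11] → 0x48007  P=1,RW=1,US=1,PS=0
  L1 @0x48[18] → 0x49087  P=1,RW=1,US=1,PS=1
  ✓ 0x4916D (huge @L1)  — 2 lookups
#3 VA=0x682006062F8 (r,kernel):
  L0 @0x3B[13] → 0x4B007  P=1,RW=1,US=1,PS=0
  L1 @0x4B[8] → 0x4E007  P=1,RW=1,US=1,PS=0
  L2 @0x4E[3] → 0x51007  P=1,RW=1,US=1,PS=0
  L3 @0x51[6] → 0x2C006  P=0,RW=1,US=1,PS=0
  ⇒ fault: PAGE_NOT_PRESENT  — 4 lookups

Access #1 PA: 0x4709E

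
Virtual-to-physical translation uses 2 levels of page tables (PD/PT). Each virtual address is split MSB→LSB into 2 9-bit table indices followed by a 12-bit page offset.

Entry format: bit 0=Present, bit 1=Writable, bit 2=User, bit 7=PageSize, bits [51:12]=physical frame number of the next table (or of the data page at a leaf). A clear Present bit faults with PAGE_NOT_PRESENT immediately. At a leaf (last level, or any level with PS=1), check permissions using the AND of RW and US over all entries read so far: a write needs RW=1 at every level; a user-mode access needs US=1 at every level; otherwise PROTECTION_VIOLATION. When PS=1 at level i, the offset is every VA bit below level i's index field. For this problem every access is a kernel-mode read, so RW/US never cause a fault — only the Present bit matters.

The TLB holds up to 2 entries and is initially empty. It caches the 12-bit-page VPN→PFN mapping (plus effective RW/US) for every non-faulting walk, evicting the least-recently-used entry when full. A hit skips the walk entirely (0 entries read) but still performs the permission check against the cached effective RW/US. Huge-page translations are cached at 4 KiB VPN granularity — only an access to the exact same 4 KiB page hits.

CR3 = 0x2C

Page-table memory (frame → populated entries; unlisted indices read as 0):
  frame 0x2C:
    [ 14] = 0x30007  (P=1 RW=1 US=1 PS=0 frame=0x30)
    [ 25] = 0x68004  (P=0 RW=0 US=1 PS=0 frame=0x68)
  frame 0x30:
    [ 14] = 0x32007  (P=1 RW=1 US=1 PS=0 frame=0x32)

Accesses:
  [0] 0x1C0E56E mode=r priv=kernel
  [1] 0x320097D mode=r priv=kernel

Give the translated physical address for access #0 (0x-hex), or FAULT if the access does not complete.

Walk each access:
#0 VA=0x1C0E56E (r,kernel):
  L0: frame=0x2C idx=14 entry=0x30007 [P=1 RW=1 US=1 PS=0]
  L1: frame=0x30 idx=14 entry=0x32007 [P=1 RW=1 US=1 PS=0]
  → PA=0x3256E  (2 entries read)
#1 VA=0x320097D (r,kernel):
  L0: frame=0x2C idx=25 entry=0x68004 [P=0 RW=0 US=1 PS=0]
  ⇒ fault: PAGE_NOT_PRESENT  — 1 lookups

Access #0 PA: 0x3256E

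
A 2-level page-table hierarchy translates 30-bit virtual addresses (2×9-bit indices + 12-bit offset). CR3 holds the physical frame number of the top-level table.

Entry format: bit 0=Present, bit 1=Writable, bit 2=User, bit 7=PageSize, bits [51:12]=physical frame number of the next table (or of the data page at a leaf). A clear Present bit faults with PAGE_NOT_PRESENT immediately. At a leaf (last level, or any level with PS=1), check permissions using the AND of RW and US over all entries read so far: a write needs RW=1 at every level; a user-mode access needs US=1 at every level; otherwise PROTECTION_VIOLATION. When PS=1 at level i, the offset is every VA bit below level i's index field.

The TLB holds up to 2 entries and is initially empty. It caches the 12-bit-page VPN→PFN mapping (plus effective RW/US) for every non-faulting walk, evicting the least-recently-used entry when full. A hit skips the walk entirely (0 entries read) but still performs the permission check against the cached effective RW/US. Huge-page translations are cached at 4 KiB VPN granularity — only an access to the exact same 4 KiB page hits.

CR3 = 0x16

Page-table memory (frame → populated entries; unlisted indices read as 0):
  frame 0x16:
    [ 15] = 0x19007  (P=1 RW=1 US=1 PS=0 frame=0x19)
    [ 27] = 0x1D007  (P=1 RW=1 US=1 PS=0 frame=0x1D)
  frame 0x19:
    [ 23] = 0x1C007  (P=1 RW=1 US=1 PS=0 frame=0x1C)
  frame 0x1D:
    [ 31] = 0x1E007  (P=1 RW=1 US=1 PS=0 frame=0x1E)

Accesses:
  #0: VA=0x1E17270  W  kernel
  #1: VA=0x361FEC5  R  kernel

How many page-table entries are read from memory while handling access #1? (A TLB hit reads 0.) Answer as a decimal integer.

Trace:
#0 VA=0x1E17270 (w,kernel):
  L0: frame=0x16 idx=15 entry=0x19007 [P=1 RW=1 US=1 PS=0]
  L1: frame=0x19 idx=23 entry=0x1C007 [P=1 RW=1 US=1 PS=0]
  ⇒ phys 0x1C270  [2 reads]
#1 VA=0x361FEC5 (r,kernel):
  L0: frame=0x16 idx=27 entry=0x1D007 [P=1 RW=1 US=1 PS=0]
  L1: frame=0x1D idx=31 entry=0x1E007 [P=1 RW=1 US=1 PS=0]
  ⇒ phys 0x1EEC5  [2 reads]

Entries read for #1: 2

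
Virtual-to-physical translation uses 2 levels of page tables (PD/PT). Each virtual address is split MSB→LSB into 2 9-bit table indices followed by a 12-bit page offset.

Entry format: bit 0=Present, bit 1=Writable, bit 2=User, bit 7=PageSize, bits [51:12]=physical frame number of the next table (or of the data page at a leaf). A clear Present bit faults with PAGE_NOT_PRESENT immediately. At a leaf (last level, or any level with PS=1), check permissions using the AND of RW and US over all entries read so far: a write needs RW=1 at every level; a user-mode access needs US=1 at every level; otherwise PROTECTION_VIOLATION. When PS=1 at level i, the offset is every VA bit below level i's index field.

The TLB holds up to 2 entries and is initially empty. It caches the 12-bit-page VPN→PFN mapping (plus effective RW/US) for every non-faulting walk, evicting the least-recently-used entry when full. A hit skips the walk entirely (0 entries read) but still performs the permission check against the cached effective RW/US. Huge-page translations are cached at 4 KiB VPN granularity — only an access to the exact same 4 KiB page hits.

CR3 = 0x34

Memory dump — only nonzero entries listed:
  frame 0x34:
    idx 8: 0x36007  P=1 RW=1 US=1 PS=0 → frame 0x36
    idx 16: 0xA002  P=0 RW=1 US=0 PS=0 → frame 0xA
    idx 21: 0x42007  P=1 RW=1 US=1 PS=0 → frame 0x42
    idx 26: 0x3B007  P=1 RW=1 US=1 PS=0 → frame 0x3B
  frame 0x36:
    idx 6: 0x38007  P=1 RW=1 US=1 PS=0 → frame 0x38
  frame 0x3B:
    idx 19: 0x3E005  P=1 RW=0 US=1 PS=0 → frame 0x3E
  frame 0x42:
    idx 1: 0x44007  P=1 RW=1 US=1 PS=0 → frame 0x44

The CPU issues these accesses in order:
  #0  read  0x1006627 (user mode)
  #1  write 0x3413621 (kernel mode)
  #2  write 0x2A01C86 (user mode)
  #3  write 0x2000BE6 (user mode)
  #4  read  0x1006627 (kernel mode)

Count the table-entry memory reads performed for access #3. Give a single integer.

Per-access translation:
#0 VA=0x1006627 (r,user):
  L0: frame=0x34 idx=8 entry=0x36007 [P=1 RW=1 US=1 PS=0]
  L1: frame=0x36 idx=6 entry=0x38007 [P=1 RW=1 US=1 PS=0]
  ✓ 0x38627  — 2 lookups
#1 VA=0x3413621 (w,kernel):
  L0: frame=0x34 idx=26 entry=0x3B007 [P=1 RW=1 US=1 PS=0]
  L1: frame=0x3B idx=19 entry=0x3E005 [P=1 RW=0 US=1 PS=0]
  ✗ PROTECTION_VIOLATION  [2 reads]
#2 VA=0x2A01C86 (w,user):
  L0: frame=0x34 idx=21 entry=0x42007 [P=1 RW=1 US=1 PS=0]
  L1: frame=0x42 idx=1 entry=0x44007 [P=1 RW=1 US=1 PS=0]
  ✓ 0x44C86  — 2 lookups
#3 VA=0x2000BE6 (w,user):
  L0: frame=0x34 idx=16 entry=0xA002 [P=0 RW=1 US=0 PS=0]
  ✗ PAGE_NOT_PRESENT  [1 reads]
#4 VA=0x1006627 (r,kernel):
  TLB hit vpn=0x1006 → PA=0x38627

Entries read for #3: 1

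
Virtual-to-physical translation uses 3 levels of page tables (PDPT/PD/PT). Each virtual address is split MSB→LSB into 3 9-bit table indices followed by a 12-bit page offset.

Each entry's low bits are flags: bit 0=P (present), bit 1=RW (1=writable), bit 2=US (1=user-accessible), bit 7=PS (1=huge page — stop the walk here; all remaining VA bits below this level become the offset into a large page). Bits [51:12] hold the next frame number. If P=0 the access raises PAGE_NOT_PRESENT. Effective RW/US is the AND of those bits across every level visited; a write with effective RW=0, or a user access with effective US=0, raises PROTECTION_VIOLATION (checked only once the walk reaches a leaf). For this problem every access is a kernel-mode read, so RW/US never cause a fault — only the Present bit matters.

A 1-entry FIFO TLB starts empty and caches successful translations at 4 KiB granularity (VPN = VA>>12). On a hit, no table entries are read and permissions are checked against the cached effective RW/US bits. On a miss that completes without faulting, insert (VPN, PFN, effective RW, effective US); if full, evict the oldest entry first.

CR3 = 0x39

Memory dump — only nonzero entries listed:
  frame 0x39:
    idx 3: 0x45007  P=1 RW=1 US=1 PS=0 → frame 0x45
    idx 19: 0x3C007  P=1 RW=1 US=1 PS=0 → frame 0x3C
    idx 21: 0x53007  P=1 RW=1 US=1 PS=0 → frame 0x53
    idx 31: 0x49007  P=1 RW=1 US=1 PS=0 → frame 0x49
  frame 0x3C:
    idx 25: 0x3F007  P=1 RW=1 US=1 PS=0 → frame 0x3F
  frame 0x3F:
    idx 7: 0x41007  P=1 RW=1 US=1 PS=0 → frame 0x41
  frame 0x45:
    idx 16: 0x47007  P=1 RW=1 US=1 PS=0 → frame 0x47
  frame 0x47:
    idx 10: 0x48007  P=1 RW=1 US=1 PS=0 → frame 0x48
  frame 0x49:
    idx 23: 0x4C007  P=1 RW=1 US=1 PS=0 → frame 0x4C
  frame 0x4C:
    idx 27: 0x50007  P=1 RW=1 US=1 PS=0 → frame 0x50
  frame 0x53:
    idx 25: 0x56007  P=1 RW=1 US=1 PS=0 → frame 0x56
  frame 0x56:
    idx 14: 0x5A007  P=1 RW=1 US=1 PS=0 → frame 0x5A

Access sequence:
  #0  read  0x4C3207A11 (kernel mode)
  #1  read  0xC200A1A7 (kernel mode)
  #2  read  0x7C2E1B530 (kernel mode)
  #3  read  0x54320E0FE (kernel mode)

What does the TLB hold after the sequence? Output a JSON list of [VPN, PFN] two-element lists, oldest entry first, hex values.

Trace:
#0 VA=0x4C3207A11 (r,kernel):
  L0 @0x39[19] → 0x3C007  P=1,RW=1,US=1,PS=0
  L1 @0x3C[25] → 0x3F007  P=1,RW=1,US=1,PS=0
  L2 @0x3F[7] → 0x41007  P=1,RW=1,US=1,PS=0
  → PA=0x41A11  (3 entries read)
#1 VA=0xC200A1A7 (r,kernel):
  L0 @0x39[3] → 0x45007  P=1,RW=1,US=1,PS=0
  L1 @0x45[16] → 0x47007  P=1,RW=1,US=1,PS=0
  L2 @0x47[10] → 0x48007  P=1,RW=1,US=1,PS=0
  → PA=0x481A7  (3 entries read)
#2 VA=0x7C2E1B530 (r,kernel):
  L0 @0x39[31] → 0x49007  P=1,RW=1,US=1,PS=0
  L1 @0x49[23] → 0x4C007  P=1,RW=1,US=1,PS=0
  L2 @0x4C[27] → 0x50007  P=1,RW=1,US=1,PS=0
  → PA=0x50530  (3 entries read)
#3 VA=0x54320E0FE (r,kernel):
  L0 @0x39[21] → 0x53007  P=1,RW=1,US=1,PS=0
  L1 @0x53[25] → 0x56007  P=1,RW=1,US=1,PS=0
  L2 @0x56[14] → 0x5A007  P=1,RW=1,US=1,PS=0
  → PA=0x5A0FE  (3 entries read)

TLB: [["0x54320E", "0x5A"]]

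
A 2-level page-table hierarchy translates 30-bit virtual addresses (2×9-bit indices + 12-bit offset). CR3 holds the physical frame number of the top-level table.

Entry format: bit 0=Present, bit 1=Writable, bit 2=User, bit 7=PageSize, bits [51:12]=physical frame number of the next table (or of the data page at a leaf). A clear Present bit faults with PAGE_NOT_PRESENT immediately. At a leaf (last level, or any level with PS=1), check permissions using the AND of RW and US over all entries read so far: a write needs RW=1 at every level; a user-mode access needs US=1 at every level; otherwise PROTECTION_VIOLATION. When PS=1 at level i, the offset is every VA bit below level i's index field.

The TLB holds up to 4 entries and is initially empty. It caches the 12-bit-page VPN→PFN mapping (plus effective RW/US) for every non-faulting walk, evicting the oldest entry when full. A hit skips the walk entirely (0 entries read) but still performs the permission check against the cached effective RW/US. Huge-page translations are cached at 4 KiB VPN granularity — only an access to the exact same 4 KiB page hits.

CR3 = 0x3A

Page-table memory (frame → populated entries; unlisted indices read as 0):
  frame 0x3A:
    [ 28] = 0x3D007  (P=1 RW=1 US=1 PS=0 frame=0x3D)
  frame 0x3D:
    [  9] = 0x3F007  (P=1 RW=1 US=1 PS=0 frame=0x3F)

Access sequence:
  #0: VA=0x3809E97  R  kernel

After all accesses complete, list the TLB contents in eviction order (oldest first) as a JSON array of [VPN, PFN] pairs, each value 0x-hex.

Trace:
#0 VA=0x3809E97 (r,kernel):
  [0] read 0x3A idx=28: raw=0x3D007 flags P=1 W=1 U=1 S=0
  [1] read 0x3D idx=9: raw=0x3F007 flags P=1 W=1 U=1 S=0
  → PA=0x3FE97  (2 entries read)

TLB: [["0x3809", "0x3F"]]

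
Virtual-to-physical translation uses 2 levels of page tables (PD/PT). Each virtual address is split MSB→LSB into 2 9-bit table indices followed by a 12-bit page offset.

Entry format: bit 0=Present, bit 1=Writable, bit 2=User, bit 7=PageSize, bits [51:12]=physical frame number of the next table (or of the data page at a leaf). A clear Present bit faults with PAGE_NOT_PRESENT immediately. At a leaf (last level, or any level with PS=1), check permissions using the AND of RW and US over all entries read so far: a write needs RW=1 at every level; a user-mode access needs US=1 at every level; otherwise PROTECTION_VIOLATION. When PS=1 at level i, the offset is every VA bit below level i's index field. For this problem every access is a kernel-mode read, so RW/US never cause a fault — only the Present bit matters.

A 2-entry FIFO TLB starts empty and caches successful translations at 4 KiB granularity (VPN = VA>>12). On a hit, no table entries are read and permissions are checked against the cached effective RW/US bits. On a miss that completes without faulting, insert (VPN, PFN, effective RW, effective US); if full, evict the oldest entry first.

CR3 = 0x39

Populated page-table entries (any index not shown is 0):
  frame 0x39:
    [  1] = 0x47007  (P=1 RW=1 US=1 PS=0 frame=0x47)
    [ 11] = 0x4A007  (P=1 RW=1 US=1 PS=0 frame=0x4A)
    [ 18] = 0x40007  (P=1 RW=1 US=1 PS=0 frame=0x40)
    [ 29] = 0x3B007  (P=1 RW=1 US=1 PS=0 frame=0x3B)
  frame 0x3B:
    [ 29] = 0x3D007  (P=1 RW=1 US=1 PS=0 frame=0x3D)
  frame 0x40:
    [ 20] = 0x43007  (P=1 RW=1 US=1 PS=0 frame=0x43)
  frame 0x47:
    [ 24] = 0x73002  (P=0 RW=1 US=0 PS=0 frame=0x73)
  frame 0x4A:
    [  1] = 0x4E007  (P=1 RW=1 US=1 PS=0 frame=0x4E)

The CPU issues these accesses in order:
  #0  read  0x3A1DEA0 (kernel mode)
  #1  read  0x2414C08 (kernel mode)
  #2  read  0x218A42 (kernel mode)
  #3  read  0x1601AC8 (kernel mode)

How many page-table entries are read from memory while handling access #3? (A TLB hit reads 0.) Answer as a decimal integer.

Trace:
#0 VA=0x3A1DEA0 (r,kernel):
  lvl0: tbl 0x39, slot 29 ⇒ 0x3B007 (P1/RW1/US1/PS0)
  lvl1: tbl 0x3B, slot 29 ⇒ 0x3D007 (P1/RW1/US1/PS0)
  ⇒ phys 0x3DEA0  [2 reads]
#1 VA=0x2414C08 (r,kernel):
  lvl0: tbl 0x39, slot 18 ⇒ 0x40007 (P1/RW1/US1/PS0)
  lvl1: tbl 0x40, slot 20 ⇒ 0x43007 (P1/RW1/US1/PS0)
  ⇒ phys 0x43C08  [2 reads]
#2 VA=0x218A42 (r,kernel):
  lvl0: tbl 0x39, slot 1 ⇒ 0x47007 (P1/RW1/US1/PS0)
  lvl1: tbl 0x47, slot 24 ⇒ 0x73002 (P0/RW1/US0/PS0)
  ⇒ fault: PAGE_NOT_PRESENT  — 2 lookups
#3 VA=0x1601AC8 (r,kernel):
  lvl0: tbl 0x39, slot 11 ⇒ 0x4A007 (P1/RW1/US1/PS0)
  lvl1: tbl 0x4A, slot 1 ⇒ 0x4E007 (P1/RW1/US1/PS0)
  ⇒ phys 0x4EAC8  [2 reads]

Entries read for #3: 2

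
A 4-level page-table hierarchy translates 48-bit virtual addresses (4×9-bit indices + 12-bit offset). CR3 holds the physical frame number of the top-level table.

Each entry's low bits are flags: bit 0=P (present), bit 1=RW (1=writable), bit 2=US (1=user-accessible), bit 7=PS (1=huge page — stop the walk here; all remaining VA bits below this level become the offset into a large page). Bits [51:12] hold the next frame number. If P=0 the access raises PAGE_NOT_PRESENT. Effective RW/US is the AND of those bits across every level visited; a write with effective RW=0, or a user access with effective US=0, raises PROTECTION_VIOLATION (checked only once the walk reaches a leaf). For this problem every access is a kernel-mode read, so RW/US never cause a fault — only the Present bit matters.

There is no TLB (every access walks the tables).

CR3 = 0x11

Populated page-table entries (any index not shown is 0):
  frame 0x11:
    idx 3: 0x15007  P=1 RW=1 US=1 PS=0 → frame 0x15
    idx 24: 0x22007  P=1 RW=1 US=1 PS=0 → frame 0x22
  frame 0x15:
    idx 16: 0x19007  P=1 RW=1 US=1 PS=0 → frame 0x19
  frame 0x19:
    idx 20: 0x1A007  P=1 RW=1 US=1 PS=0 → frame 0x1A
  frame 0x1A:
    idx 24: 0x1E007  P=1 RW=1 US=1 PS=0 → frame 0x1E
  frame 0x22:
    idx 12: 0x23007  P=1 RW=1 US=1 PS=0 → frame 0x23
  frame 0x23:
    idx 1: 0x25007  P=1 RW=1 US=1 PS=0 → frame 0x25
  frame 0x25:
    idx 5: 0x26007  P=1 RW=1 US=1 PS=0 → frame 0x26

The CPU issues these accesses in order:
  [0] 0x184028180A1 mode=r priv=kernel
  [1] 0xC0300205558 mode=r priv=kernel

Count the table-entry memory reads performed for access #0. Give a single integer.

Trace:
#0 VA=0x184028180A1 (r,kernel):
  L0 @0x11[3] → 0x15007  P=1,RW=1,US=1,PS=0
  L1 @0x15[16] → 0x19007  P=1,RW=1,US=1,PS=0
  L2 @0x19[20] → 0x1A007  P=1,RW=1,US=1,PS=0
  L3 @0x1A[24] → 0x1E007  P=1,RW=1,US=1,PS=0
  ⇒ phys 0x1E0A1  [4 reads]
#1 VA=0xC0300205558 (r,kernel):
  L0 @0x11[24] → 0x22007  P=1,RW=1,US=1,PS=0
  L1 @0x22[12] → 0x23007  P=1,RW=1,US=1,PS=0
  L2 @0x23[1] → 0x25007  P=1,RW=1,US=1,PS=0
  L3 @0x25[5] → 0x26007  P=1,RW=1,US=1,PS=0
  ⇒ phys 0x26558  [4 reads]

Entries read for #0: 4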